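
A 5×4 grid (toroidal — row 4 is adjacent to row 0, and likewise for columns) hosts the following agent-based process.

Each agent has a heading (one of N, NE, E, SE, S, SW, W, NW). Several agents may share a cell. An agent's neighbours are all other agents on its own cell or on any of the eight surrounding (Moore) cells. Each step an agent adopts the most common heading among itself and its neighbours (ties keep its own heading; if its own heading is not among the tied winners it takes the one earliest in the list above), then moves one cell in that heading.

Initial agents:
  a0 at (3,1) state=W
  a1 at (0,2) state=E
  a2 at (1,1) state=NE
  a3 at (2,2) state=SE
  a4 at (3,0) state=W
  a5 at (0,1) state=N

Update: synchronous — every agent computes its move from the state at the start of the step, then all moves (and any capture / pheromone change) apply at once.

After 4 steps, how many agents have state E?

t=1: a0@(3,0):W a1@(0,3):E a2@(0,2):NE a3@(3,3):SE a4@(3,3):W a5@(4,1):N
t=2: a0@(3,3):W a1@(0,0):E a2@(4,3):NE a3@(3,2):W a4@(3,2):W a5@(3,1):N
t=3: a0@(3,2):W a1@(0,1):E a2@(4,2):W a3@(3,1):W a4@(3,1):W a5@(3,0):W
t=4: a0@(3,1):W a1@(0,2):E a2@(4,1):W a3@(3,0):W a4@(3,0):W a5@(3,3):W

1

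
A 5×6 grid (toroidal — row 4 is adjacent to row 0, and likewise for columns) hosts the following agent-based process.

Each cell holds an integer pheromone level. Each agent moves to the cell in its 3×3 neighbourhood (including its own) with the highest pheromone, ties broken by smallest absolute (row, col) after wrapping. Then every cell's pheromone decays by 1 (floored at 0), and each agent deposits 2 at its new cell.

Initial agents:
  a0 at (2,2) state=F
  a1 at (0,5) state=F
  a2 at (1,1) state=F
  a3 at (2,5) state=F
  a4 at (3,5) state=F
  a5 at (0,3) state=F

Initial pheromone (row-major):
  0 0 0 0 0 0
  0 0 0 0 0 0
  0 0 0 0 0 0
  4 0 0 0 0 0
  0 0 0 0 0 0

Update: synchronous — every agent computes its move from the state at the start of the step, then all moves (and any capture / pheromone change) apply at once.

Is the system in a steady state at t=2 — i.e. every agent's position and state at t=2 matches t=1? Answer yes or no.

no

t=1: a0@(1,1) a1@(0,0) a2@(0,0) a3@(3,0) a4@(3,0) a5@(0,2) | pheromone: 4 0 2 0 0 0 / 0 2 0 0 0 0 / 0 0 0 0 0 0 / 7 0 0 0 0 0 / 0 0 0 0 0 0
t=2: a0@(0,0) a1@(0,0) a2@(0,0) a3@(3,0) a4@(3,0) a5@(0,2) | pheromone: 9 0 3 0 0 0 / 0 1 0 0 0 0 / 0 0 0 0 0 0 / 10 0 0 0 0 0 / 0 0 0 0 0 0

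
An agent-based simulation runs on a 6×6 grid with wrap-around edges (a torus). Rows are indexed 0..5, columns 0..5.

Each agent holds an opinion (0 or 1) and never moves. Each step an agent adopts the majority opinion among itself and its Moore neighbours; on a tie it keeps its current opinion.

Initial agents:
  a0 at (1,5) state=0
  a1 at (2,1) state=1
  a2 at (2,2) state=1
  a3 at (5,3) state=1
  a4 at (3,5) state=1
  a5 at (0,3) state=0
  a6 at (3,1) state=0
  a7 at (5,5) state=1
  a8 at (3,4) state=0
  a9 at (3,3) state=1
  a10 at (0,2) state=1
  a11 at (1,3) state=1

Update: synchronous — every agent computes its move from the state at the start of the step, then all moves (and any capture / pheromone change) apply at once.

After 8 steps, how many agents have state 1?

11

t=1: a0@(1,5):0 a1@(2,1):1 a2@(2,2):1 a3@(5,3):1 a4@(3,5):1 a5@(0,3):1 a6@(3,1):1 a7@(5,5):1 a8@(3,4):1 a9@(3,3):1 a10@(0,2):1 a11@(1,3):1
t=2: (unchanged — steady state)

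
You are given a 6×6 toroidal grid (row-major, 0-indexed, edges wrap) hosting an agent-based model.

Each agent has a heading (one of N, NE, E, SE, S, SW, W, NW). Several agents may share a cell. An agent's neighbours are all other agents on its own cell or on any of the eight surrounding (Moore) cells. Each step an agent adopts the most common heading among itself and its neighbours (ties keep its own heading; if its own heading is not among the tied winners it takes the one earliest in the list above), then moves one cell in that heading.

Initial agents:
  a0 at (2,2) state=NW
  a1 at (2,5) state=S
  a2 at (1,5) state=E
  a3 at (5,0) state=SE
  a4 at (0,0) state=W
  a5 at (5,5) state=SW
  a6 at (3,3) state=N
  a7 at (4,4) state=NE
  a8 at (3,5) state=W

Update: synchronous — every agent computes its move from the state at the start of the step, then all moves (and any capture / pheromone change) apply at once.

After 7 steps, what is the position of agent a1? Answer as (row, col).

t=1: a0@(1,1):NW a1@(3,5):S a2@(1,0):E a3@(0,1):SE a4@(0,5):W a5@(0,4):SW a6@(2,3):N a7@(3,5):NE a8@(3,4):W
t=2: a0@(0,0):NW a1@(4,5):S a2@(1,1):E a3@(1,2):SE a4@(0,4):W a5@(1,3):SW a6@(1,3):N a7@(2,0):NE a8@(3,3):W
t=3: a0@(5,5):NW a1@(5,5):S a2@(1,2):E a3@(2,3):SE a4@(0,3):W a5@(2,2):SW a6@(0,3):N a7@(1,1):NE a8@(3,2):W
t=4: a0@(4,4):NW a1@(0,5):S a2@(1,3):E a3@(3,4):SE a4@(0,2):W a5@(3,1):SW a6@(5,3):N a7@(0,2):NE a8@(3,1):W
t=5: a0@(3,3):NW a1@(1,5):S a2@(1,4):E a3@(4,5):SE a4@(0,1):W a5@(4,0):SW a6@(4,3):N a7@(5,3):NE a8@(3,0):W
t=6: a0@(2,2):NW a1@(2,5):S a2@(1,5):E a3@(5,0):SE a4@(0,0):W a5@(5,5):SW a6@(3,3):N a7@(4,4):NE a8@(3,5):W
t=7: a0@(1,1):NW a1@(3,5):S a2@(1,0):E a3@(0,1):SE a4@(0,5):W a5@(0,4):SW a6@(2,3):N a7@(3,5):NE a8@(3,4):W

(3, 5)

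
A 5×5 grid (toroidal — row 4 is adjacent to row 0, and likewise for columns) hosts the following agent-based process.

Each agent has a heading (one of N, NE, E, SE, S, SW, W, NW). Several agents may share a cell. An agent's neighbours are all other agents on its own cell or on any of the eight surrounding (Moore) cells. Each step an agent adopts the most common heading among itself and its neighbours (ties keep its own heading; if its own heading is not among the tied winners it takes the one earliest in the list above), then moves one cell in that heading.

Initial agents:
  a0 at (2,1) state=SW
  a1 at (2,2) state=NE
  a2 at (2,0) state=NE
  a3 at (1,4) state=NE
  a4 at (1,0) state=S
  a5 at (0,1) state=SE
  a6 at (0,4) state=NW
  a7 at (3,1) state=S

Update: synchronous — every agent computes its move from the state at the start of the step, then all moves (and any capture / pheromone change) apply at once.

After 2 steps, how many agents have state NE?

t=1: a0@(1,2):NE a1@(1,3):NE a2@(1,1):NE a3@(0,0):NE a4@(0,1):NE a5@(1,2):SE a6@(4,3):NW a7@(2,2):NE
t=2: a0@(0,3):NE a1@(0,4):NE a2@(0,2):NE a3@(4,1):NE a4@(4,2):NE a5@(0,3):NE a6@(3,2):NW a7@(1,3):NE

7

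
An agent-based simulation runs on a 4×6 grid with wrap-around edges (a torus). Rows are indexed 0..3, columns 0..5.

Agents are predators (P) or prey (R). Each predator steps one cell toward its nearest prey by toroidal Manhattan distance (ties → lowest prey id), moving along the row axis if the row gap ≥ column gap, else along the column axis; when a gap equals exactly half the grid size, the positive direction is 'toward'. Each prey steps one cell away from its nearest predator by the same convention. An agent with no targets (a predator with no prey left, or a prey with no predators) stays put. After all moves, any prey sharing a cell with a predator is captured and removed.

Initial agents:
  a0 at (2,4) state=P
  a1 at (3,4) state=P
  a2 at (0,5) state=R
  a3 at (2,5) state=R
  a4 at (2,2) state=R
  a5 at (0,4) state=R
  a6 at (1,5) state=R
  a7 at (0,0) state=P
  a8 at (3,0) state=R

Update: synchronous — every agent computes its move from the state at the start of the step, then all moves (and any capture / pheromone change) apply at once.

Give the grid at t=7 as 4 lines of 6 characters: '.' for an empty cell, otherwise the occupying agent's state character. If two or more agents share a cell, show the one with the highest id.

t=1: a0@(2,5):P a1@(0,4):P a3@(2,0):R a4@(2,1):R a5@(1,4):R a7@(0,5):P a8@(2,0):R
t=2: a0@(2,0):P a1@(1,4):P a3@(2,1):R a4@(2,2):R a5@(2,4):R a7@(1,5):P a8@(2,1):R
t=3: a0@(2,1):P a1@(2,4):P a3@(2,2):R a4@(2,3):R a5@(3,4):R a7@(2,5):P a8@(2,2):R
t=4: a0@(2,2):P a1@(2,3):P a5@(0,4):R a7@(2,4):P
t=5: a0@(3,2):P a1@(3,3):P a7@(3,4):P
t=6: (unchanged — steady state)

......
......
......
..PPP.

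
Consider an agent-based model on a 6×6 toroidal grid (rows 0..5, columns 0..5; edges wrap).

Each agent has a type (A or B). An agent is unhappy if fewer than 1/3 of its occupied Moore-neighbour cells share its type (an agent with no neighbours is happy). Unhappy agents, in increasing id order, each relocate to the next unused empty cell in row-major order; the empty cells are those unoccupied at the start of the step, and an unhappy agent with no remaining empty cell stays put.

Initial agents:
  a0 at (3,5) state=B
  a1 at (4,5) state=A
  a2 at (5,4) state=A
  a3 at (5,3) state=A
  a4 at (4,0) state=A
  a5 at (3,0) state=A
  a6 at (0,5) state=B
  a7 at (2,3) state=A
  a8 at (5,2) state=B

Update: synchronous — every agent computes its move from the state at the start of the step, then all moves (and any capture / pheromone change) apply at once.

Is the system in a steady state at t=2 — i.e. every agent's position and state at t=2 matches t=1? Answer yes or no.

yes

t=1: a0@(0,0):B a1@(4,5):A a2@(5,4):A a3@(5,3):A a4@(4,0):A a5@(3,0):A a6@(0,1):B a7@(2,3):A a8@(0,2):B
t=2: (unchanged — steady state)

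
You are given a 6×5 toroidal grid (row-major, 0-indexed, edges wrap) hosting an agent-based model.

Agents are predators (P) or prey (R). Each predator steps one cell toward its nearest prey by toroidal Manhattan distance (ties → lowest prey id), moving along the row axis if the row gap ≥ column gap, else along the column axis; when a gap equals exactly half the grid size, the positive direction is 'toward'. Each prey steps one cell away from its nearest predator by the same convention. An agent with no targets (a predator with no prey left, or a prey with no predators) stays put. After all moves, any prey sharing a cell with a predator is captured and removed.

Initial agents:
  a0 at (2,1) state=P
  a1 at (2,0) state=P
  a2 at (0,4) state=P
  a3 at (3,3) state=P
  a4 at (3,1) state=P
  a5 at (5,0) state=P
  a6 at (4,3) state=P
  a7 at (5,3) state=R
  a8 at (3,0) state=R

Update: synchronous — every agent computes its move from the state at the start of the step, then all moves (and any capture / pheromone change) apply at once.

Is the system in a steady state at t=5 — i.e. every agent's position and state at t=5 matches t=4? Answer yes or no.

t=1: a0@(3,1):P a1@(3,0):P a2@(5,4):P a3@(4,3):P a4@(3,0):P a5@(5,4):P a6@(5,3):P a7@(0,3):R a8@(4,0):R
t=2: a0@(4,1):P a1@(4,0):P a2@(0,4):P a3@(5,3):P a4@(4,0):P a5@(0,4):P a6@(0,3):P a7@(1,3):R a8@(5,0):R
t=3: a0@(5,1):P a1@(5,0):P a2@(1,4):P a3@(0,3):P a4@(5,0):P a5@(1,4):P a6@(1,3):P a7@(2,3):R a8@(0,0):R
t=4: a0@(0,1):P a1@(0,0):P a2@(2,4):P a3@(1,3):P a4@(0,0):P a5@(2,4):P a6@(2,3):P a7@(3,3):R a8@(1,0):R
t=5: a0@(1,1):P a1@(1,0):P a2@(3,4):P a3@(2,3):P a4@(1,0):P a5@(3,4):P a6@(3,3):P a7@(4,3):R a8@(2,0):R

no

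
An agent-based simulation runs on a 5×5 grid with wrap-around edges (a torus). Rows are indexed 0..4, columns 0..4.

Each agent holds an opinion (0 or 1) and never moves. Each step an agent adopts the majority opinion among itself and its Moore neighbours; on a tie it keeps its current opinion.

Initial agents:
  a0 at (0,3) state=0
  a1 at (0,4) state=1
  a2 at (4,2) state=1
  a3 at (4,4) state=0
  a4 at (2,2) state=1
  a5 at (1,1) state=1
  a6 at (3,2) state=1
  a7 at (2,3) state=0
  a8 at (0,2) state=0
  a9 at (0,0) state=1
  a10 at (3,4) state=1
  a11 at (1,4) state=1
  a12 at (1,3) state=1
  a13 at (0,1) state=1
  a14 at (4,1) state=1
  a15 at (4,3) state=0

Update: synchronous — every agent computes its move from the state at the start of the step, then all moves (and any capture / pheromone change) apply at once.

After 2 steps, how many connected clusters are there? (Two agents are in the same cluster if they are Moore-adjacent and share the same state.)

t=1: a0@(0,3):0 a1@(0,4):1 a2@(4,2):1 a3@(4,4):0 a4@(2,2):1 a5@(1,1):1 a6@(3,2):1 a7@(2,3):1 a8@(0,2):1 a9@(0,0):1 a10@(3,4):0 a11@(1,4):1 a12@(1,3):1 a13@(0,1):1 a14@(4,1):1 a15@(4,3):0
t=2: a0@(0,3):1 a1@(0,4):1 a2@(4,2):1 a3@(4,4):0 a4@(2,2):1 a5@(1,1):1 a6@(3,2):1 a7@(2,3):1 a8@(0,2):1 a9@(0,0):1 a10@(3,4):0 a11@(1,4):1 a12@(1,3):1 a13@(0,1):1 a14@(4,1):1 a15@(4,3):0

2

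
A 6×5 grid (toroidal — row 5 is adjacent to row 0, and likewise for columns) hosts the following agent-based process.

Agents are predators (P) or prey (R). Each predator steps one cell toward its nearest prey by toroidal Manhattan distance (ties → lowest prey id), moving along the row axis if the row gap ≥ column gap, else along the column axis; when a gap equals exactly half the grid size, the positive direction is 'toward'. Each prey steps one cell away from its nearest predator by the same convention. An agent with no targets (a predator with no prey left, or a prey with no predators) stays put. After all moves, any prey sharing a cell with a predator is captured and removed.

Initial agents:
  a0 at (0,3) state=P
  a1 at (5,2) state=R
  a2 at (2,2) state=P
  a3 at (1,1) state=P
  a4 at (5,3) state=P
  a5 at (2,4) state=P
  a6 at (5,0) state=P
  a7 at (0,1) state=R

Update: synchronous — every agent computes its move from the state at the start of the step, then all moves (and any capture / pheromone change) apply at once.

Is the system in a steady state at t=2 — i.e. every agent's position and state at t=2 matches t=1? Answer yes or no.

yes

t=1: a0@(5,3):P a2@(3,2):P a3@(0,1):P a4@(5,2):P a5@(1,4):P a6@(5,1):P
t=2: (unchanged — steady state)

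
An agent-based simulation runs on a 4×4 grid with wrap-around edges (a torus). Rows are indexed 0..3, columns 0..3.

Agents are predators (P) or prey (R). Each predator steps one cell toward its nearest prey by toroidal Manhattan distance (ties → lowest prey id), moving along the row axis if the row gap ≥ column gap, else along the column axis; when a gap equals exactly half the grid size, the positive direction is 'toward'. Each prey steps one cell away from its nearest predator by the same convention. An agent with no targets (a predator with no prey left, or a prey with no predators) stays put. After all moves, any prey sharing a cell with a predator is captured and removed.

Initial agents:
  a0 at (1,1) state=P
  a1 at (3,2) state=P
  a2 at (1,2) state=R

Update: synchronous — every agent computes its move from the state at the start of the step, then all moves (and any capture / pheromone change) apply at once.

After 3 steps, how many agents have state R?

1

t=1: a0@(1,2):P a1@(0,2):P a2@(1,3):R
t=2: a0@(1,3):P a1@(1,2):P a2@(1,0):R
t=3: a0@(1,0):P a1@(1,3):P a2@(1,1):R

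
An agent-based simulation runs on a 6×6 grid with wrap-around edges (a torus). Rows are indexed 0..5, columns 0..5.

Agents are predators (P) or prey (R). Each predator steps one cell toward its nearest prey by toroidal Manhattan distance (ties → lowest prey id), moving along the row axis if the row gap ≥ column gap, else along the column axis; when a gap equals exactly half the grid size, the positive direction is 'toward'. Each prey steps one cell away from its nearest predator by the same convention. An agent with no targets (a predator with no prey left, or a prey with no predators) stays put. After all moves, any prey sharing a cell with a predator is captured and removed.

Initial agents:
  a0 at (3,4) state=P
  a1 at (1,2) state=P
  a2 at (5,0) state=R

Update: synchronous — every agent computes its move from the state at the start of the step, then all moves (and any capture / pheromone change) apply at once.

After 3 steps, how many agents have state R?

t=1: a0@(4,4):P a1@(0,2):P a2@(0,0):R
t=2: a0@(5,4):P a1@(0,1):P a2@(0,5):R
t=3: a0@(0,4):P a1@(0,0):P a2@(1,5):R

1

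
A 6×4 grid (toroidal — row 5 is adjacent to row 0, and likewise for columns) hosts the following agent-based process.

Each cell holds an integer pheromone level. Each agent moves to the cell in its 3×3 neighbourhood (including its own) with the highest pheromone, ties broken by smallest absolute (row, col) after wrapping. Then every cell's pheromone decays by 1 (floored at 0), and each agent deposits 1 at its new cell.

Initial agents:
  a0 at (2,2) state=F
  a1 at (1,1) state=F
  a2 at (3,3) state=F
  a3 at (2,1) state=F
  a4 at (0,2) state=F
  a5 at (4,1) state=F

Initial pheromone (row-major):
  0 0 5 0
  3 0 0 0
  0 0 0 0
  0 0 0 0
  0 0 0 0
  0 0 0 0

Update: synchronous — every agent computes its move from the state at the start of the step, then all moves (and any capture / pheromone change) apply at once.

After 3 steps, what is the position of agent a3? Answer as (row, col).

t=1: a0@(1,1) a1@(0,2) a2@(2,0) a3@(1,0) a4@(0,2) a5@(3,0) | pheromone: 0 0 6 0 / 3 1 0 0 / 1 0 0 0 / 1 0 0 0 / 0 0 0 0 / 0 0 0 0
t=2: a0@(0,2) a1@(0,2) a2@(1,0) a3@(1,0) a4@(0,2) a5@(2,0) | pheromone: 0 0 8 0 / 4 0 0 0 / 1 0 0 0 / 0 0 0 0 / 0 0 0 0 / 0 0 0 0
t=3: a0@(0,2) a1@(0,2) a2@(1,0) a3@(1,0) a4@(0,2) a5@(1,0) | pheromone: 0 0 10 0 / 6 0 0 0 / 0 0 0 0 / 0 0 0 0 / 0 0 0 0 / 0 0 0 0

(1, 0)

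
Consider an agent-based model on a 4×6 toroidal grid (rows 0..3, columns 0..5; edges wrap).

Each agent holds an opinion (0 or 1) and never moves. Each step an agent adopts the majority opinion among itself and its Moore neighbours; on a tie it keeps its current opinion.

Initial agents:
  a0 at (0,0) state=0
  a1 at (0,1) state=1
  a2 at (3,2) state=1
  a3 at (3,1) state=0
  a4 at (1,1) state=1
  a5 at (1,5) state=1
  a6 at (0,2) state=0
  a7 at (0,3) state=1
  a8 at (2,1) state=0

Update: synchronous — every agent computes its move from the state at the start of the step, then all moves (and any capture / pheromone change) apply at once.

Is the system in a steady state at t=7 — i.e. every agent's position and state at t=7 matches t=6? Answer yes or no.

t=1: a0@(0,0):1 a1@(0,1):1 a2@(3,2):1 a3@(3,1):0 a4@(1,1):0 a5@(1,5):1 a6@(0,2):1 a7@(0,3):1 a8@(2,1):0
t=2: a0@(0,0):1 a1@(0,1):1 a2@(3,2):1 a3@(3,1):1 a4@(1,1):1 a5@(1,5):1 a6@(0,2):1 a7@(0,3):1 a8@(2,1):0
t=3: a0@(0,0):1 a1@(0,1):1 a2@(3,2):1 a3@(3,1):1 a4@(1,1):1 a5@(1,5):1 a6@(0,2):1 a7@(0,3):1 a8@(2,1):1
t=4: (unchanged — steady state)

yes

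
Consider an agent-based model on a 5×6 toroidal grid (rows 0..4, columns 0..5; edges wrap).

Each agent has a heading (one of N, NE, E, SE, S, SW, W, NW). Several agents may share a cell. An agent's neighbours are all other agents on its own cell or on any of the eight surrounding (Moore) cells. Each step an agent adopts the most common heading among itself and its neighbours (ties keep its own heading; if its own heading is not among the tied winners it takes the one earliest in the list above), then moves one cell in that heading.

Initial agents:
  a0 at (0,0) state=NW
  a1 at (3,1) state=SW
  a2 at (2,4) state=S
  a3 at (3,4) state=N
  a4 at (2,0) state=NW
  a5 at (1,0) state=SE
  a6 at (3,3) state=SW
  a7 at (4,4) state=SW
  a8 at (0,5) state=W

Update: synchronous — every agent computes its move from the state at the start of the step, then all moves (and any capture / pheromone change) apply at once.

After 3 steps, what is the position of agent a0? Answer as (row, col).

t=1: a0@(4,5):NW a1@(4,0):SW a2@(3,4):S a3@(4,3):SW a4@(1,5):NW a5@(0,5):NW a6@(4,2):SW a7@(0,3):SW a8@(0,4):W
t=2: a0@(3,4):NW a1@(3,5):NW a2@(4,4):S a3@(0,2):SW a4@(0,4):NW a5@(4,4):NW a6@(0,1):SW a7@(1,2):SW a8@(4,3):NW
t=3: a0@(2,3):NW a1@(2,4):NW a2@(3,3):NW a3@(1,1):SW a4@(4,3):NW a5@(3,3):NW a6@(1,0):SW a7@(2,1):SW a8@(3,2):NW

(2, 3)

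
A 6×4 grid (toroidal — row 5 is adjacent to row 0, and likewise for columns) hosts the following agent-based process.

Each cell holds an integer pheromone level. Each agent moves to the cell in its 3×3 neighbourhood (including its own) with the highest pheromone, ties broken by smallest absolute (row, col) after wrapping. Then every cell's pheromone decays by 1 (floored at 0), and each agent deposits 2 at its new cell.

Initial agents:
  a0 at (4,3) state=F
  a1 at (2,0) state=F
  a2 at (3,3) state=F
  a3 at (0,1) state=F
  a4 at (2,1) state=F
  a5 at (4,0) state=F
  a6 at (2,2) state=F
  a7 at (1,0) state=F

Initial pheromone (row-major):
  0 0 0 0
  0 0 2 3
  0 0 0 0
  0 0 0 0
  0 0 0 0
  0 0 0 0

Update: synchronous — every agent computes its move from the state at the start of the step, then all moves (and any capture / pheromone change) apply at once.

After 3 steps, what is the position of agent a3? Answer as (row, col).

(1, 3)

t=1: a0@(3,0) a1@(1,3) a2@(2,0) a3@(1,2) a4@(1,2) a5@(3,0) a6@(1,3) a7@(1,3) | pheromone: 0 0 0 0 / 0 0 5 8 / 2 0 0 0 / 4 0 0 0 / 0 0 0 0 / 0 0 0 0
t=2: a0@(3,0) a1@(1,3) a2@(1,3) a3@(1,3) a4@(1,3) a5@(3,0) a6@(1,3) a7@(1,3) | pheromone: 0 0 0 0 / 0 0 4 19 / 1 0 0 0 / 7 0 0 0 / 0 0 0 0 / 0 0 0 0
t=3: a0@(3,0) a1@(1,3) a2@(1,3) a3@(1,3) a4@(1,3) a5@(3,0) a6@(1,3) a7@(1,3) | pheromone: 0 0 0 0 / 0 0 3 30 / 0 0 0 0 / 10 0 0 0 / 0 0 0 0 / 0 0 0 0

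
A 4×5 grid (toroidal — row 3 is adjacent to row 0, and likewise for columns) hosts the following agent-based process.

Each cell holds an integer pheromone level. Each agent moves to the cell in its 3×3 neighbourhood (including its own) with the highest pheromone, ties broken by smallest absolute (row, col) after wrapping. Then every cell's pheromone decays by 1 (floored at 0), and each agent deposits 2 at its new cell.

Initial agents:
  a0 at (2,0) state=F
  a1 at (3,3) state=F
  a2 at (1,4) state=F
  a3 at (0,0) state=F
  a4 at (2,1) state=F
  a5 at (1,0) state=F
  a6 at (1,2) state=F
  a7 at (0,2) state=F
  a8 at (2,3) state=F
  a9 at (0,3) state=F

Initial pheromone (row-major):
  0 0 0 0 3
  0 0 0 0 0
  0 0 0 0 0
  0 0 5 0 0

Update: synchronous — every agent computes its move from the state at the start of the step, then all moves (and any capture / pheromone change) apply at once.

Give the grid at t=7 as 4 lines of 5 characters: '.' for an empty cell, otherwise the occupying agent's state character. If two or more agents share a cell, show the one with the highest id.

t=1: a0@(1,0) a1@(3,2) a2@(0,4) a3@(0,4) a4@(3,2) a5@(0,4) a6@(0,1) a7@(3,2) a8@(3,2) a9@(3,2) | pheromone: 0 2 0 0 8 / 2 0 0 0 0 / 0 0 0 0 0 / 0 0 14 0 0
t=2: a0@(0,4) a1@(3,2) a2@(0,4) a3@(0,4) a4@(3,2) a5@(0,4) a6@(3,2) a7@(3,2) a8@(3,2) a9@(3,2) | pheromone: 0 1 0 0 15 / 1 0 0 0 0 / 0 0 0 0 0 / 0 0 25 0 0
t=3: a0@(0,4) a1@(3,2) a2@(0,4) a3@(0,4) a4@(3,2) a5@(0,4) a6@(3,2) a7@(3,2) a8@(3,2) a9@(3,2) | pheromone: 0 0 0 0 22 / 0 0 0 0 0 / 0 0 0 0 0 / 0 0 36 0 0
t=4: a0@(0,4) a1@(3,2) a2@(0,4) a3@(0,4) a4@(3,2) a5@(0,4) a6@(3,2) a7@(3,2) a8@(3,2) a9@(3,2) | pheromone: 0 0 0 0 29 / 0 0 0 0 0 / 0 0 0 0 0 / 0 0 47 0 0
t=5: a0@(0,4) a1@(3,2) a2@(0,4) a3@(0,4) a4@(3,2) a5@(0,4) a6@(3,2) a7@(3,2) a8@(3,2) a9@(3,2) | pheromone: 0 0 0 0 36 / 0 0 0 0 0 / 0 0 0 0 0 / 0 0 58 0 0
t=6: a0@(0,4) a1@(3,2) a2@(0,4) a3@(0,4) a4@(3,2) a5@(0,4) a6@(3,2) a7@(3,2) a8@(3,2) a9@(3,2) | pheromone: 0 0 0 0 43 / 0 0 0 0 0 / 0 0 0 0 0 / 0 0 69 0 0
t=7: a0@(0,4) a1@(3,2) a2@(0,4) a3@(0,4) a4@(3,2) a5@(0,4) a6@(3,2) a7@(3,2) a8@(3,2) a9@(3,2) | pheromone: 0 0 0 0 50 / 0 0 0 0 0 / 0 0 0 0 0 / 0 0 80 0 0

....F
.....
.....
..F..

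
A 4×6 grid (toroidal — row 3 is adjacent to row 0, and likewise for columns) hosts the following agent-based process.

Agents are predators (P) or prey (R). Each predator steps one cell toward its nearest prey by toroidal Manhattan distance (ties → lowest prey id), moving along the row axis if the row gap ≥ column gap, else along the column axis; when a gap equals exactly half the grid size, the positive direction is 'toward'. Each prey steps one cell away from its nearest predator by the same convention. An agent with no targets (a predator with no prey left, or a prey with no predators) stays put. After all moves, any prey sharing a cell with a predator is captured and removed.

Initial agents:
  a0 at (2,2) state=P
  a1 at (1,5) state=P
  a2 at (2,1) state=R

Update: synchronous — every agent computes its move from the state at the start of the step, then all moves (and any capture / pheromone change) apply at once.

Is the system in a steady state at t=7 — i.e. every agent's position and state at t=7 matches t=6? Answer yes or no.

t=1: a0@(2,1):P a1@(1,0):P a2@(2,0):R
t=2: a0@(2,0):P a1@(2,0):P a2@(2,5):R
t=3: a0@(2,5):P a1@(2,5):P a2@(2,4):R
t=4: a0@(2,4):P a1@(2,4):P a2@(2,3):R
t=5: a0@(2,3):P a1@(2,3):P a2@(2,2):R
t=6: a0@(2,2):P a1@(2,2):P a2@(2,1):R
t=7: a0@(2,1):P a1@(2,1):P a2@(2,0):R

no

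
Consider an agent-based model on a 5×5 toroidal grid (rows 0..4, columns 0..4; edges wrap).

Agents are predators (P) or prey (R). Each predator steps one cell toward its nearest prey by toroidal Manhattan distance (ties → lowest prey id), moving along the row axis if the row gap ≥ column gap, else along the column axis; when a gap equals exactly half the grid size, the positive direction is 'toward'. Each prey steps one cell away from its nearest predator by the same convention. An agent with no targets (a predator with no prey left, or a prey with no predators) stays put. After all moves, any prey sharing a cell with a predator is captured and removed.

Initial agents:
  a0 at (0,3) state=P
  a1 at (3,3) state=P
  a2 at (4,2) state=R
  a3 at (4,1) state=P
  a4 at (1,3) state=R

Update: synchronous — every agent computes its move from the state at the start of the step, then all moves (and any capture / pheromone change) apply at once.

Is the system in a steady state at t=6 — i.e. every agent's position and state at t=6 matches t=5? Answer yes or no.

yes

t=1: a0@(1,3):P a1@(4,3):P a3@(4,2):P a4@(2,3):R
t=2: a0@(2,3):P a1@(3,3):P a3@(3,2):P
t=3: (unchanged — steady state)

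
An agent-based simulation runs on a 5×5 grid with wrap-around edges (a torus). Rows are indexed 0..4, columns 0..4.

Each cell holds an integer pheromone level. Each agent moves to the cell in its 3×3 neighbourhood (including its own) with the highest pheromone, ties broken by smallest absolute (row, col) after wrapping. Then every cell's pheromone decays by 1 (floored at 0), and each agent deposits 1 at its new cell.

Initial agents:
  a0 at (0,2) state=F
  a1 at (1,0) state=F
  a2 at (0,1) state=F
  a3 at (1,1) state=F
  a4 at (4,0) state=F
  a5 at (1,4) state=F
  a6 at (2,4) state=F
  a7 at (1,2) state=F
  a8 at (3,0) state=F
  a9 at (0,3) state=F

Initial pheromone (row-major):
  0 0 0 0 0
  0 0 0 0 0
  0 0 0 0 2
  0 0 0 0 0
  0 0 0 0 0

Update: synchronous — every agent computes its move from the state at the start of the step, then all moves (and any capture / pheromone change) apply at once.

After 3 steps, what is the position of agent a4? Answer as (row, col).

t=1: a0@(0,1) a1@(2,4) a2@(0,0) a3@(0,0) a4@(0,0) a5@(2,4) a6@(2,4) a7@(0,1) a8@(2,4) a9@(0,2) | pheromone: 3 2 1 0 0 / 0 0 0 0 0 / 0 0 0 0 5 / 0 0 0 0 0 / 0 0 0 0 0
t=2: a0@(0,0) a1@(2,4) a2@(0,0) a3@(0,0) a4@(0,0) a5@(2,4) a6@(2,4) a7@(0,0) a8@(2,4) a9@(0,1) | pheromone: 7 2 0 0 0 / 0 0 0 0 0 / 0 0 0 0 8 / 0 0 0 0 0 / 0 0 0 0 0
t=3: a0@(0,0) a1@(2,4) a2@(0,0) a3@(0,0) a4@(0,0) a5@(2,4) a6@(2,4) a7@(0,0) a8@(2,4) a9@(0,0) | pheromone: 12 1 0 0 0 / 0 0 0 0 0 / 0 0 0 0 11 / 0 0 0 0 0 / 0 0 0 0 0

(0, 0)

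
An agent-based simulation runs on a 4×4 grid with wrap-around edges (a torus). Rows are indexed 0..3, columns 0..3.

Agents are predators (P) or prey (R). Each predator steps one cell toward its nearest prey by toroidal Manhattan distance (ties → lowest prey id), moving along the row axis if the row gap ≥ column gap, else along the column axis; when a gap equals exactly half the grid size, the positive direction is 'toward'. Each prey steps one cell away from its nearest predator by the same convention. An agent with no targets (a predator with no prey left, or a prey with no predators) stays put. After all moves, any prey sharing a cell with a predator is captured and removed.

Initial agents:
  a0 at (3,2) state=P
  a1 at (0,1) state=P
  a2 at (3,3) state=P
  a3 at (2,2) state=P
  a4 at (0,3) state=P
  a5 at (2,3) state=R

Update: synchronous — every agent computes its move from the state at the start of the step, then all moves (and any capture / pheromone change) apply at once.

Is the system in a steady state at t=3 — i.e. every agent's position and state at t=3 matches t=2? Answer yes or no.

yes

t=1: a0@(2,2):P a1@(1,1):P a2@(2,3):P a3@(2,3):P a4@(1,3):P
t=2: (unchanged — steady state)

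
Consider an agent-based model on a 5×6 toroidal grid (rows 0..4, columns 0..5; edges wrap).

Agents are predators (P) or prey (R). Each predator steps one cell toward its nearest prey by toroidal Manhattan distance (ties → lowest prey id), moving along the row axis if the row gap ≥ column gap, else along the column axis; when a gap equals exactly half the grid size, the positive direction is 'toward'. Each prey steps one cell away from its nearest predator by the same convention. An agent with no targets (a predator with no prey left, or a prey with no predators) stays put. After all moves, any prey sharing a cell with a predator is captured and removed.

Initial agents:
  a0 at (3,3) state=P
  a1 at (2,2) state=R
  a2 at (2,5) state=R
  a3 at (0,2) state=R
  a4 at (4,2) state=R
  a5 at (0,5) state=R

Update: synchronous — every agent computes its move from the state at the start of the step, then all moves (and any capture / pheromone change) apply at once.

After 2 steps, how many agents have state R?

t=1: a0@(2,3):P a1@(1,2):R a2@(2,0):R a3@(1,2):R a4@(0,2):R a5@(1,5):R
t=2: a0@(1,3):P a1@(0,2):R a2@(2,5):R a3@(0,2):R a4@(4,2):R a5@(1,0):R

5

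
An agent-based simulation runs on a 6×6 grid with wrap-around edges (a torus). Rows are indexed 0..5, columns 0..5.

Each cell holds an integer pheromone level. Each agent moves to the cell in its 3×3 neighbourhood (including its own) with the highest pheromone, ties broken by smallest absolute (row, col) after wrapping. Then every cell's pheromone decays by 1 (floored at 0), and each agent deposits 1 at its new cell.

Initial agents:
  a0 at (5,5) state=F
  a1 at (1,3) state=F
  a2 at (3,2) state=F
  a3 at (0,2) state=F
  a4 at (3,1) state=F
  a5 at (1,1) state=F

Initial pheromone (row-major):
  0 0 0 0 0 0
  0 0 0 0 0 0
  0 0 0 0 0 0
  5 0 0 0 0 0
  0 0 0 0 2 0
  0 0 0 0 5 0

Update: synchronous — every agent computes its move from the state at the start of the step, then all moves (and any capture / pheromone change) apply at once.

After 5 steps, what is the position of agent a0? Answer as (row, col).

t=1: a0@(5,4) a1@(0,2) a2@(2,1) a3@(0,1) a4@(3,0) a5@(0,0) | pheromone: 1 1 1 0 0 0 / 0 0 0 0 0 0 / 0 1 0 0 0 0 / 5 0 0 0 0 0 / 0 0 0 0 1 0 / 0 0 0 0 5 0
t=2: a0@(5,4) a1@(0,1) a2@(3,0) a3@(0,0) a4@(3,0) a5@(0,0) | pheromone: 2 1 0 0 0 0 / 0 0 0 0 0 0 / 0 0 0 0 0 0 / 6 0 0 0 0 0 / 0 0 0 0 0 0 / 0 0 0 0 5 0
t=3: a0@(5,4) a1@(0,0) a2@(3,0) a3@(0,0) a4@(3,0) a5@(0,0) | pheromone: 4 0 0 0 0 0 / 0 0 0 0 0 0 / 0 0 0 0 0 0 / 7 0 0 0 0 0 / 0 0 0 0 0 0 / 0 0 0 0 5 0
t=4: a0@(5,4) a1@(0,0) a2@(3,0) a3@(0,0) a4@(3,0) a5@(0,0) | pheromone: 6 0 0 0 0 0 / 0 0 0 0 0 0 / 0 0 0 0 0 0 / 8 0 0 0 0 0 / 0 0 0 0 0 0 / 0 0 0 0 5 0
t=5: a0@(5,4) a1@(0,0) a2@(3,0) a3@(0,0) a4@(3,0) a5@(0,0) | pheromone: 8 0 0 0 0 0 / 0 0 0 0 0 0 / 0 0 0 0 0 0 / 9 0 0 0 0 0 / 0 0 0 0 0 0 / 0 0 0 0 5 0

(5, 4)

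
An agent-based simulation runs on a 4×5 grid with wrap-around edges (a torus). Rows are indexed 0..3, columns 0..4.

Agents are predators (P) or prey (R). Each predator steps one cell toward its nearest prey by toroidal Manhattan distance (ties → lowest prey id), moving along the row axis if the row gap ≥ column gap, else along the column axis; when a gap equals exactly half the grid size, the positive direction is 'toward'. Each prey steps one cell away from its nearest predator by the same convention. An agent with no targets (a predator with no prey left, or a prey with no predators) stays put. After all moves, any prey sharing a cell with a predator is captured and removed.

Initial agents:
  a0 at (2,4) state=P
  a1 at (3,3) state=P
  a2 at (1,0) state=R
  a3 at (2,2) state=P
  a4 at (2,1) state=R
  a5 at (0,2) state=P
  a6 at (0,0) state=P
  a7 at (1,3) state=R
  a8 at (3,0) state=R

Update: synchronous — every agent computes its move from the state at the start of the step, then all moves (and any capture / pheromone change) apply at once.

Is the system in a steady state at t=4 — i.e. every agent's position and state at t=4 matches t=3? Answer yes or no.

yes

t=1: a0@(1,4):P a1@(0,3):P a2@(2,0):R a3@(2,1):P a4@(2,0):R a5@(1,2):P a6@(1,0):P a8@(2,0):R
t=2: a0@(2,4):P a1@(1,3):P a3@(2,0):P a5@(1,1):P a6@(2,0):P
t=3: (unchanged — steady state)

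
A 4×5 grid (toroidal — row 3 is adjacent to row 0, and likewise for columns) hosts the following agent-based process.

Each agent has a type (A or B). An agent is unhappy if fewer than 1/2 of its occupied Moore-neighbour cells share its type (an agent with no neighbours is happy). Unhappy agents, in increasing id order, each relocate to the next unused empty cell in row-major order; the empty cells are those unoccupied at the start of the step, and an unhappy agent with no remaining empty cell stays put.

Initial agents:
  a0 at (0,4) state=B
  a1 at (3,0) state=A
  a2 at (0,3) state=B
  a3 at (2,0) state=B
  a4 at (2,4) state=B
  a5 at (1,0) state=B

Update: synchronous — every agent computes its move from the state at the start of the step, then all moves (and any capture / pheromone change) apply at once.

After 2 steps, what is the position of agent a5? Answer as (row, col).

(1, 0)

t=1: a0@(0,4):B a1@(0,0):A a2@(0,3):B a3@(2,0):B a4@(2,4):B a5@(1,0):B
t=2: a0@(0,4):B a1@(0,1):A a2@(0,3):B a3@(2,0):B a4@(2,4):B a5@(1,0):B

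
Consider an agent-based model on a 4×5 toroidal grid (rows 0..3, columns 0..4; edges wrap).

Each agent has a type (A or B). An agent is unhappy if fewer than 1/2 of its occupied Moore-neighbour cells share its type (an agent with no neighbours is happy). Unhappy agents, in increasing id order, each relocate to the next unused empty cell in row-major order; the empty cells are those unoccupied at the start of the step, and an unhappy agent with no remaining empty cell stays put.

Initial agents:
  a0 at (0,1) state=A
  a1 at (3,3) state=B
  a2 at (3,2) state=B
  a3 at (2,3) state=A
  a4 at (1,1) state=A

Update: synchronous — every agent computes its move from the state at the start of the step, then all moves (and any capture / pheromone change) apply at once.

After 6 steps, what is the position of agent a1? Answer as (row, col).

t=1: a0@(0,1):A a1@(3,3):B a2@(0,0):B a3@(0,2):A a4@(1,1):A
t=2: a0@(0,1):A a1@(0,3):B a2@(0,4):B a3@(0,2):A a4@(1,1):A
t=3: (unchanged — steady state)

(0, 3)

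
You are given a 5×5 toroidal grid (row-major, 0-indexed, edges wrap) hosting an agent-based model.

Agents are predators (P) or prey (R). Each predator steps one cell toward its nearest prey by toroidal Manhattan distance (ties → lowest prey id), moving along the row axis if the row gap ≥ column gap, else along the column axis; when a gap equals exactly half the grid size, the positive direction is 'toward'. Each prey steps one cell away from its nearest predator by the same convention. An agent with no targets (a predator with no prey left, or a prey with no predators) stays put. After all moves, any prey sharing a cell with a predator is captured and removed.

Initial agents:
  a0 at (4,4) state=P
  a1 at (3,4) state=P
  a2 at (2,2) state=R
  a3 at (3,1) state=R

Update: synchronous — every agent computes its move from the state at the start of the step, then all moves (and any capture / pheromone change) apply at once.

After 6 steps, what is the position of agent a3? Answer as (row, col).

(2, 0)

t=1: a0@(4,0):P a1@(3,0):P a2@(2,1):R a3@(3,2):R
t=2: a0@(3,0):P a1@(2,0):P a2@(1,1):R a3@(3,3):R
t=3: a0@(3,4):P a1@(1,0):P a2@(0,1):R a3@(3,2):R
t=4: a0@(3,3):P a1@(0,0):P a2@(4,1):R a3@(3,1):R
t=5: a0@(3,2):P a1@(4,0):P a2@(3,1):R a3@(3,0):R
t=6: a0@(3,1):P a1@(3,0):P a3@(2,0):R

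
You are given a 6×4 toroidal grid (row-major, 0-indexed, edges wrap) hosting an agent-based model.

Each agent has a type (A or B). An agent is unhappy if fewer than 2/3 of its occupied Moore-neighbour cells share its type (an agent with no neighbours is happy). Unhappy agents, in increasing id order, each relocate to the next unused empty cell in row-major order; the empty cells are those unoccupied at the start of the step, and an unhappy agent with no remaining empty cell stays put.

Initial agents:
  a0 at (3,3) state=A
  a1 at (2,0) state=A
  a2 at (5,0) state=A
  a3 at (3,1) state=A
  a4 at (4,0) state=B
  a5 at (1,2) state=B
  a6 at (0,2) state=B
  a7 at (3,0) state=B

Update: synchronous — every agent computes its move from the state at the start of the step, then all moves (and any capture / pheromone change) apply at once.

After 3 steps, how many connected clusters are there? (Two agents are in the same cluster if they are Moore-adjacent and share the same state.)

2

t=1: a0@(0,0):A a1@(2,0):A a2@(0,1):A a3@(0,3):A a4@(1,0):B a5@(1,2):B a6@(0,2):B a7@(1,1):B
t=2: a0@(1,3):A a1@(2,1):A a2@(2,2):A a3@(2,3):A a4@(3,0):B a5@(3,1):B a6@(3,2):B a7@(3,3):B
t=3: a0@(1,3):A a1@(0,0):A a2@(0,1):A a3@(0,2):A a4@(0,3):B a5@(1,0):B a6@(1,1):B a7@(1,2):B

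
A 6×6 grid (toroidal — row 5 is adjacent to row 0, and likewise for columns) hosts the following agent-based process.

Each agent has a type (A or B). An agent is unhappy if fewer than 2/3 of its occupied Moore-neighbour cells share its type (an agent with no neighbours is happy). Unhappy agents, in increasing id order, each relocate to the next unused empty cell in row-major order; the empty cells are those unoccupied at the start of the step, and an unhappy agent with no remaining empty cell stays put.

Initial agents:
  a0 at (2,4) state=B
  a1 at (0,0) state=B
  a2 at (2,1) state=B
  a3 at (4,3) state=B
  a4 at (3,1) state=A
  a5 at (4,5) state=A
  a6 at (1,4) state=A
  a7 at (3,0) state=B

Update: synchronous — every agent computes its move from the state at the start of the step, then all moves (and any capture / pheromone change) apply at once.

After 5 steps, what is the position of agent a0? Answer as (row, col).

t=1: a0@(0,1):B a1@(0,0):B a2@(0,2):B a3@(4,3):B a4@(0,3):A a5@(0,4):A a6@(0,5):A a7@(1,0):B
t=2: a0@(0,1):B a1@(0,0):B a2@(1,1):B a3@(4,3):B a4@(1,2):A a5@(0,4):A a6@(1,3):A a7@(1,0):B
t=3: a0@(0,1):B a1@(0,0):B a2@(1,1):B a3@(4,3):B a4@(0,2):A a5@(0,4):A a6@(1,3):A a7@(1,0):B
t=4: a0@(0,1):B a1@(0,0):B a2@(1,1):B a3@(4,3):B a4@(0,3):A a5@(0,4):A a6@(1,3):A a7@(1,0):B
t=5: (unchanged — steady state)

(0, 1)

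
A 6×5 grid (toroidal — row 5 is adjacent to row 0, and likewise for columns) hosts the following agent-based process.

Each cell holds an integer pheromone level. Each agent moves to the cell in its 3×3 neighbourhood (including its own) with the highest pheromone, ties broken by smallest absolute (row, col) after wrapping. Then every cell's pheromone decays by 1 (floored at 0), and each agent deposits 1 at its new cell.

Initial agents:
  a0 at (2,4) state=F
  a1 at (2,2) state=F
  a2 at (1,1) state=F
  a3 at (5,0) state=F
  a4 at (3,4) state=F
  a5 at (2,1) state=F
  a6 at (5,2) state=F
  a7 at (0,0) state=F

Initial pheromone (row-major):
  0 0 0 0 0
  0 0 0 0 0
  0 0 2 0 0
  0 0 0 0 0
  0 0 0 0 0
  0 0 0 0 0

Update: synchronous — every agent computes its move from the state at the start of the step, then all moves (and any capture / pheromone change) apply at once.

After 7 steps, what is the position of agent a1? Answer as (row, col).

t=1: a0@(1,0) a1@(2,2) a2@(2,2) a3@(0,0) a4@(2,0) a5@(2,2) a6@(0,1) a7@(0,0) | pheromone: 2 1 0 0 0 / 1 0 0 0 0 / 1 0 4 0 0 / 0 0 0 0 0 / 0 0 0 0 0 / 0 0 0 0 0
t=2: a0@(0,0) a1@(2,2) a2@(2,2) a3@(0,0) a4@(1,0) a5@(2,2) a6@(0,0) a7@(0,0) | pheromone: 5 0 0 0 0 / 1 0 0 0 0 / 0 0 6 0 0 / 0 0 0 0 0 / 0 0 0 0 0 / 0 0 0 0 0
t=3: a0@(0,0) a1@(2,2) a2@(2,2) a3@(0,0) a4@(0,0) a5@(2,2) a6@(0,0) a7@(0,0) | pheromone: 9 0 0 0 0 / 0 0 0 0 0 / 0 0 8 0 0 / 0 0 0 0 0 / 0 0 0 0 0 / 0 0 0 0 0
t=4: a0@(0,0) a1@(2,2) a2@(2,2) a3@(0,0) a4@(0,0) a5@(2,2) a6@(0,0) a7@(0,0) | pheromone: 13 0 0 0 0 / 0 0 0 0 0 / 0 0 10 0 0 / 0 0 0 0 0 / 0 0 0 0 0 / 0 0 0 0 0
t=5: a0@(0,0) a1@(2,2) a2@(2,2) a3@(0,0) a4@(0,0) a5@(2,2) a6@(0,0) a7@(0,0) | pheromone: 17 0 0 0 0 / 0 0 0 0 0 / 0 0 12 0 0 / 0 0 0 0 0 / 0 0 0 0 0 / 0 0 0 0 0
t=6: a0@(0,0) a1@(2,2) a2@(2,2) a3@(0,0) a4@(0,0) a5@(2,2) a6@(0,0) a7@(0,0) | pheromone: 21 0 0 0 0 / 0 0 0 0 0 / 0 0 14 0 0 / 0 0 0 0 0 / 0 0 0 0 0 / 0 0 0 0 0
t=7: a0@(0,0) a1@(2,2) a2@(2,2) a3@(0,0) a4@(0,0) a5@(2,2) a6@(0,0) a7@(0,0) | pheromone: 25 0 0 0 0 / 0 0 0 0 0 / 0 0 16 0 0 / 0 0 0 0 0 / 0 0 0 0 0 / 0 0 0 0 0

(2, 2)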